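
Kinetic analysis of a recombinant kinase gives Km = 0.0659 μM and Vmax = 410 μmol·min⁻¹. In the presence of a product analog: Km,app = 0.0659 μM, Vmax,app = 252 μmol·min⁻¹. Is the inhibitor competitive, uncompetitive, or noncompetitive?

noncompetitive

Vmax decreases (410 → 252 μmol·min⁻¹) while Km is unchanged — pure noncompetitive inhibition.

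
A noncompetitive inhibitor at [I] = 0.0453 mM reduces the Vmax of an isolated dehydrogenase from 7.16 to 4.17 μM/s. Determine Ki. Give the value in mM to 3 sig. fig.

Noncompetitive: Vmax,app = Vmax/α with α = 1 + [I]/Ki.
α = Vmax/Vmax,app = 7.16/4.17 = 1.717.
Ki = [I]/(α − 1) = 0.0453/0.7170 = 0.0632 mM.

0.0632 mM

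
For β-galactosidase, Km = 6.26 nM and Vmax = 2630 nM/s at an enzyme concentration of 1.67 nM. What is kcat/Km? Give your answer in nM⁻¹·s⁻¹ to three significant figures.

kcat = Vmax/[E]total = 2630/1.67 = 1570 s⁻¹.
kcat/Km = 1570/6.26 = 252 nM⁻¹·s⁻¹.

252 nM⁻¹·s⁻¹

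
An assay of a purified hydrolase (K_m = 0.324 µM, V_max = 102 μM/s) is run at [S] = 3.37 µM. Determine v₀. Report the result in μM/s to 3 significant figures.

93.1 μM/s

v = Vmax·[S]/(Km + [S]) = 102 × 3.37 / (0.324 + 3.37)
  = 343.7 / 3.694 = 93.1 μM/s.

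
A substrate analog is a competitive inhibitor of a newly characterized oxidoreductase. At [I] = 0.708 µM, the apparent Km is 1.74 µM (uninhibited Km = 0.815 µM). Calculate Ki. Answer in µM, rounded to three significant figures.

0.624 µM

Competitive: Km,app = α·Km with α = 1 + [I]/Ki.
α = Km,app/Km = 1.74/0.815 = 2.135.
Since α = 1 + [I]/Ki, [I]/Ki = 2.135 − 1 = 1.135 and Ki = 0.708/1.135 = 0.624 µM.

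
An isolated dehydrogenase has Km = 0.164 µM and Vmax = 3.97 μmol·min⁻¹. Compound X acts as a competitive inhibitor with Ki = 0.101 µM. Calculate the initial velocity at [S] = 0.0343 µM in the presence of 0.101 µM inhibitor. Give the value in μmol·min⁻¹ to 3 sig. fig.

With α = 1 + [I]/Ki = 1 + 0.101/0.101 = 2.000, the competitive rate law is v = Vmax[S] / (αKm + [S]).
v = 3.97×0.0343 / (2.000×0.164 + 0.0343) = 0.1362/0.3623 = 0.376 μmol·min⁻¹.

0.376 μmol·min⁻¹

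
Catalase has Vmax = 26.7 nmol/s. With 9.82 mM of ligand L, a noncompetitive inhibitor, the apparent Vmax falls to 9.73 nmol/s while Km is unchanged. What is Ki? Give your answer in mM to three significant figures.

5.63 mM

Noncompetitive: Vmax,app = Vmax/α with α = 1 + [I]/Ki.
α = Vmax/Vmax,app = 26.7/9.73 = 2.744.
Since α = 1 + [I]/Ki, [I]/Ki = 2.744 − 1 = 1.744 and Ki = 9.82/1.744 = 5.63 mM.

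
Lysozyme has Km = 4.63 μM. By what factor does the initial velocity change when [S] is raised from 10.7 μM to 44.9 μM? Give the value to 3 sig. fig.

1.30

The fractional saturations are [S]/(Km+[S]) = 10.7/15.33 = 0.6980 and 44.9/49.53 = 0.9065.
v₂/v₁ is just their ratio: 0.9065/0.6980 = 1.30.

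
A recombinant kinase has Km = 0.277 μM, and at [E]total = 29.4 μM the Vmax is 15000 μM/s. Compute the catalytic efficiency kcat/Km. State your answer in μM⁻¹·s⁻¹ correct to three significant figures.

1840 μM⁻¹·s⁻¹

kcat = Vmax/[E]total = 15000/29.4 = 510 s⁻¹.
kcat/Km = 510/0.277 = 1840 μM⁻¹·s⁻¹.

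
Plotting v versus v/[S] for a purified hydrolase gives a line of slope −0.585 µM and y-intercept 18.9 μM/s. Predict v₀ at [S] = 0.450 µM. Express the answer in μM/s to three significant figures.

8.22 μM/s

In the Eadie–Hofstee form v = Vmax − Km·(v/[S]), the slope is −Km and the intercept is Vmax, so Km = 0.585 µM and Vmax = 18.9 μM/s.
v = 18.9 × 0.450/(0.585 + 0.450) = 8.22 μM/s.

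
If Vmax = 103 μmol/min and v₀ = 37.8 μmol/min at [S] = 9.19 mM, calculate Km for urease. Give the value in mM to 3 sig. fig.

15.9 mM

From v = Vmax[S]/(Km+[S]), Km = [S](Vmax − v)/v.
Km = 9.19 × (103 − 37.8) / 37.8 = 599.2/37.8 = 15.9 mM.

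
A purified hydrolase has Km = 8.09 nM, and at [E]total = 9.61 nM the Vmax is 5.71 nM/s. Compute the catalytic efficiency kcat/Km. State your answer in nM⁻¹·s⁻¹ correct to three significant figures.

kcat = Vmax/[E]total = 5.71/9.61 = 0.594 s⁻¹.
kcat/Km = 0.594/8.09 = 0.0734 nM⁻¹·s⁻¹.

0.0734 nM⁻¹·s⁻¹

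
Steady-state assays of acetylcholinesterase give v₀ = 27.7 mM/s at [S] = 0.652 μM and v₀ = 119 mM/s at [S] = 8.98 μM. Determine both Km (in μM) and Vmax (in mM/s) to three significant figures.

Km = 3.12 μM; Vmax = 160 mM/s

In reciprocal form, 1/v = (Km/Vmax)·(1/[S]) + 1/Vmax. The two points give (1/[S], 1/v) = (1.534, 0.03610) and (0.1114, 0.008403).
Slope = (0.03610 − 0.008403)/(1.534 − 0.1114) = 0.01947; intercept = 0.03610 − 0.01947×1.534 = 0.006235.
Vmax = 1/intercept = 160 mM/s; Km = slope × Vmax = 0.01947 × 160 = 3.12 μM.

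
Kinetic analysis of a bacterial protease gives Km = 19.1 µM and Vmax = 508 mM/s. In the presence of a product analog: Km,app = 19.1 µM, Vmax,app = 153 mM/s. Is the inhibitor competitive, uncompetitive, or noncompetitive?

Vmax decreases (508 → 153 mM/s) while Km is unchanged — pure noncompetitive inhibition.

noncompetitive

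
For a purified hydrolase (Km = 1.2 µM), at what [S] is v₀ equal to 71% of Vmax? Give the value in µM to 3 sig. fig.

2.94 µM

v/Vmax = [S]/(Km+[S]) = 0.71, so [S] = Km·0.71/(1 − 0.71) = 1.2 × 2.448.
[S] = 2.94 µM.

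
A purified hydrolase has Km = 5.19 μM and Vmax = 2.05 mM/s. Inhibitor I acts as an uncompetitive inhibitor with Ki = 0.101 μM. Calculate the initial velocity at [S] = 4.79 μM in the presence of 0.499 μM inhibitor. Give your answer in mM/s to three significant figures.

α = 1 + [I]/Ki = 1 + 0.499/0.101 = 5.941.
For an uncompetitive inhibitor, both parameters are divided by α, giving Vmax/α and Km/α: Km,app = 0.874 μM, Vmax,app = 0.345 mM/s.
v = Vmax,app·[S]/(Km,app + [S]) = 0.345 × 4.79/(0.874 + 4.79) = 0.292 mM/s.

0.292 mM/s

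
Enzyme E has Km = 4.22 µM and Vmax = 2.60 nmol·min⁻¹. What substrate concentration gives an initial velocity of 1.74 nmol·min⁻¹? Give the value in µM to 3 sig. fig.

The required fractional saturation is v/Vmax = 1.74/2.60 = 0.6692.
Then [S]/(Km+[S]) = 0.6692 ⇒ [S] = 4.22 × 0.6692/(1 − 0.6692) = 8.54 µM.

8.54 µM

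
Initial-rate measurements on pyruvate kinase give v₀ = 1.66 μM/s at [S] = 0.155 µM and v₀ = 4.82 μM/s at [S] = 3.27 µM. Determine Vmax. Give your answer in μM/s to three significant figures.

5.32 μM/s

In reciprocal form, 1/v = (Km/Vmax)·(1/[S]) + 1/Vmax. The two points give (1/[S], 1/v) = (6.452, 0.6024) and (0.3058, 0.2075).
Slope = (0.6024 − 0.2075)/(6.452 − 0.3058) = 0.06426; intercept = 0.6024 − 0.06426×6.452 = 0.1878.
Vmax = 1/intercept = 5.32 μM/s; Km = slope × Vmax = 0.06426 × 5.32 = 0.342 µM.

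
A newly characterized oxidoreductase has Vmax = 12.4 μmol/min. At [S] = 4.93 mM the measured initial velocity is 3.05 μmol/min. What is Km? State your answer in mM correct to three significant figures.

15.1 mM

From v = Vmax[S]/(Km+[S]), Km = [S](Vmax − v)/v.
Km = 4.93 × (12.4 − 3.05) / 3.05 = 46.10/3.05 = 15.1 mM.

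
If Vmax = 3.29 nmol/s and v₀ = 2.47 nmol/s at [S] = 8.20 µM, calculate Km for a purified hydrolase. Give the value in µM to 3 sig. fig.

2.72 µM

From v = Vmax[S]/(Km+[S]), Km = [S](Vmax − v)/v.
Km = 8.20 × (3.29 − 2.47) / 2.47 = 6.724/2.47 = 2.72 µM.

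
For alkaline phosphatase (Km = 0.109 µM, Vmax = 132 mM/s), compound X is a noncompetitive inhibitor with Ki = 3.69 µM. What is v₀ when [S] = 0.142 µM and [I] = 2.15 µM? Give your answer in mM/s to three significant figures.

47.2 mM/s

α = 1 + [I]/Ki = 1 + 2.15/3.69 = 1.583.
For a noncompetitive inhibitor, Vmax is reduced to Vmax/α while Km is unchanged: Km,app = 0.109 µM, Vmax,app = 83.4 mM/s.
v = Vmax,app·[S]/(Km,app + [S]) = 83.4 × 0.142/(0.109 + 0.142) = 47.2 mM/s.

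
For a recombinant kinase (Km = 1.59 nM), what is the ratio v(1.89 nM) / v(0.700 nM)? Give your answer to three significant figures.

The fractional saturations are [S]/(Km+[S]) = 0.700/2.290 = 0.3057 and 1.89/3.480 = 0.5431.
v₂/v₁ is just their ratio: 0.5431/0.3057 = 1.78.

1.78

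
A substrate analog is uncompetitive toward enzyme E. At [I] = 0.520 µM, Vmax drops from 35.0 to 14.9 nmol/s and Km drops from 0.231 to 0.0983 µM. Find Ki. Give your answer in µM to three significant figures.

0.385 µM

Uncompetitive: Vmax,app = Vmax/α (and Km,app = Km/α) with α = 1 + [I]/Ki.
α = Vmax/Vmax,app = 35.0/14.9 = 2.349.
Since α = 1 + [I]/Ki, [I]/Ki = 2.349 − 1 = 1.349 and Ki = 0.520/1.349 = 0.385 µM.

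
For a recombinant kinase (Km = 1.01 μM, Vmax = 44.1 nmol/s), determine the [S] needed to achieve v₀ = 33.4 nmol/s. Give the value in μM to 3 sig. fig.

The required fractional saturation is v/Vmax = 33.4/44.1 = 0.7574.
Then [S]/(Km+[S]) = 0.7574 ⇒ [S] = 1.01 × 0.7574/(1 − 0.7574) = 3.15 μM.

3.15 μM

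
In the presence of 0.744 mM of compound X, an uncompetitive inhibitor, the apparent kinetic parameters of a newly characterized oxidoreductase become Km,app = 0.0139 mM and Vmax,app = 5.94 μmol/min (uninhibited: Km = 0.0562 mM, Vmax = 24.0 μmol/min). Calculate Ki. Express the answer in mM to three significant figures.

0.245 mM

Uncompetitive: Vmax,app = Vmax/α (and Km,app = Km/α) with α = 1 + [I]/Ki.
α = Vmax/Vmax,app = 24.0/5.94 = 4.040.
Since α = 1 + [I]/Ki, [I]/Ki = 4.040 − 1 = 3.040 and Ki = 0.744/3.040 = 0.245 mM.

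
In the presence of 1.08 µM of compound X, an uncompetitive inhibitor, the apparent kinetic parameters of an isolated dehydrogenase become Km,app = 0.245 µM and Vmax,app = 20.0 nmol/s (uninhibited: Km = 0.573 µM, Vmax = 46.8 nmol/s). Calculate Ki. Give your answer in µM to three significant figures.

Uncompetitive: Vmax,app = Vmax/α (and Km,app = Km/α) with α = 1 + [I]/Ki.
α = Vmax/Vmax,app = 46.8/20.0 = 2.340.
Ki = [I]/(α − 1) = 1.08/1.340 = 0.806 µM.

0.806 µM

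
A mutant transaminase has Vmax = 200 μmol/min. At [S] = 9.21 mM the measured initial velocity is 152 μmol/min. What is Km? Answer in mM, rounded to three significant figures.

2.91 mM

From v = Vmax[S]/(Km+[S]), Km = [S](Vmax − v)/v.
Km = 9.21 × (200 − 152) / 152 = 442.1/152 = 2.91 mM.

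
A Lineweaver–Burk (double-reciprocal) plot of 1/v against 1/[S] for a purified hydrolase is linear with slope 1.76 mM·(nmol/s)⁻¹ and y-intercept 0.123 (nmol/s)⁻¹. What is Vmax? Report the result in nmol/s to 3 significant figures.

The y-intercept of a Lineweaver–Burk plot equals 1/Vmax, so Vmax = 1/0.123 = 8.13 nmol/s.

8.13 nmol/s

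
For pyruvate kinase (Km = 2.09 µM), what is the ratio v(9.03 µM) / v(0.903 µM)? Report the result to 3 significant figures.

Since Vmax cancels, v₂/v₁ = [S]₂(Km+[S]₁) / [S]₁(Km+[S]₂).
= 9.03×(2.09+0.903) / (0.903×(2.09+9.03)) = 27.03/10.04 = 2.69.

2.69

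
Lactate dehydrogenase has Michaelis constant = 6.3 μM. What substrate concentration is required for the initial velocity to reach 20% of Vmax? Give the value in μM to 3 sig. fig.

v/Vmax = [S]/(Km+[S]) = 0.2, so [S] = Km·0.2/(1 − 0.2) = 6.3 × 0.2500.
[S] = 1.58 μM.

1.58 μM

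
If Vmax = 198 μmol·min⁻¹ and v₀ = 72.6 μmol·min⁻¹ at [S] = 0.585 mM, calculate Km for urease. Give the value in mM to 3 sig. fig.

1.01 mM

v/Vmax = 72.6/198 = 0.3667 = [S]/(Km+[S]).
So Km + [S] = [S]/0.3667 = 1.595 mM, giving Km = 1.595 − 0.585 = 1.01 mM.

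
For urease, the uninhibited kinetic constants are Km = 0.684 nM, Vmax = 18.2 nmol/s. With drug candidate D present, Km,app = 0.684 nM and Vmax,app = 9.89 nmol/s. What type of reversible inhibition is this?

noncompetitive

Vmax decreases (18.2 → 9.89 nmol/s) while Km is unchanged — pure noncompetitive inhibition.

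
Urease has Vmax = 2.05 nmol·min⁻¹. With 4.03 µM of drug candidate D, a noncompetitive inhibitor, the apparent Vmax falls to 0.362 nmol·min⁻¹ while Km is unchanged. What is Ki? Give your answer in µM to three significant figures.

0.864 µM

Noncompetitive: Vmax,app = Vmax/α with α = 1 + [I]/Ki.
α = Vmax/Vmax,app = 2.05/0.362 = 5.663.
Since α = 1 + [I]/Ki, [I]/Ki = 5.663 − 1 = 4.663 and Ki = 4.03/4.663 = 0.864 µM.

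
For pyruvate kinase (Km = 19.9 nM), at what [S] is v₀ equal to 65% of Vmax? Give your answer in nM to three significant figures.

v/Vmax = [S]/(Km+[S]) = 0.65, so [S] = Km·0.65/(1 − 0.65) = 19.9 × 1.857.
[S] = 37.0 nM.

37.0 nM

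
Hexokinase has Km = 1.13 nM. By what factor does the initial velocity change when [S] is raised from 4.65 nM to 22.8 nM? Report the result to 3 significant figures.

The fractional saturations are [S]/(Km+[S]) = 4.65/5.780 = 0.8045 and 22.8/23.93 = 0.9528.
v₂/v₁ is just their ratio: 0.9528/0.8045 = 1.18.

1.18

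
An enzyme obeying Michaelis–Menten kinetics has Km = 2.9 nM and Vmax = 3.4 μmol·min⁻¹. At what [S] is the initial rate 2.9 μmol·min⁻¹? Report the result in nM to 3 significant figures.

16.8 nM

Rearranging v = Vmax[S]/(Km+[S]) gives [S] = Km·v/(Vmax − v).
[S] = 2.9 × 2.9 / (3.4 − 2.9) = 8.410/0.5000 = 16.8 nM.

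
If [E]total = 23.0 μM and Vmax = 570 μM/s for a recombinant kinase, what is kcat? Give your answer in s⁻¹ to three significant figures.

24.8 s⁻¹

kcat = Vmax/[E]total = 570 μM/s / 23.0 μM = 24.8 s⁻¹.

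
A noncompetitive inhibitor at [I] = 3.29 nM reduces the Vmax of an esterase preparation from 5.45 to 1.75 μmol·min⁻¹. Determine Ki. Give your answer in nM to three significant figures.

Noncompetitive: Vmax,app = Vmax/α with α = 1 + [I]/Ki.
α = Vmax/Vmax,app = 5.45/1.75 = 3.114.
Since α = 1 + [I]/Ki, [I]/Ki = 3.114 − 1 = 2.114 and Ki = 3.29/2.114 = 1.56 nM.

1.56 nM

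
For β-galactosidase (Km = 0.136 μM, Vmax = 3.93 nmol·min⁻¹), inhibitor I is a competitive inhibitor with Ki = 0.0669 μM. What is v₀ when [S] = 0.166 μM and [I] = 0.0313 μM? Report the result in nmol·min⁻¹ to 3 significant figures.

With α = 1 + [I]/Ki = 1 + 0.0313/0.0669 = 1.468, the competitive rate law is v = Vmax[S] / (αKm + [S]).
v = 3.93×0.166 / (1.468×0.136 + 0.166) = 0.6524/0.3656 = 1.78 nmol·min⁻¹.

1.78 nmol·min⁻¹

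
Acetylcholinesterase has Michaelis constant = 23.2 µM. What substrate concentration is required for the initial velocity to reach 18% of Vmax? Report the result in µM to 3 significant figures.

5.09 µM

v/Vmax = [S]/(Km+[S]) = 0.18, so [S] = Km·0.18/(1 − 0.18) = 23.2 × 0.2195.
[S] = 5.09 µM.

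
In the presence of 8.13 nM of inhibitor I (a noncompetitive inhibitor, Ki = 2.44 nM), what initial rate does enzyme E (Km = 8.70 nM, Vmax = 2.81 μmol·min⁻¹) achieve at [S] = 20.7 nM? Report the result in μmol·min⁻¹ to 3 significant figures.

With α = 1 + [I]/Ki = 1 + 8.13/2.44 = 4.332, the noncompetitive rate law is v = (Vmax/α)·[S] / (Km + [S]).
v = (2.81/4.332)×20.7 / (8.70 + 20.7) = 13.43/29.40 = 0.457 μmol·min⁻¹.

0.457 μmol·min⁻¹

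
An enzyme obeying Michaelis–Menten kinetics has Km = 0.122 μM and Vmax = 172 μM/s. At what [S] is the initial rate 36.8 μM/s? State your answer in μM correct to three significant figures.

Rearranging v = Vmax[S]/(Km+[S]) gives [S] = Km·v/(Vmax − v).
[S] = 0.122 × 36.8 / (172 − 36.8) = 4.490/135.2 = 0.0332 μM.

0.0332 μM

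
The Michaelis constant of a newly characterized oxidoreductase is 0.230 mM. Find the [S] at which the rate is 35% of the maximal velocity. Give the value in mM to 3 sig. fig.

0.124 mM

v/Vmax = [S]/(Km+[S]) = 0.35, so [S] = Km·0.35/(1 − 0.35) = 0.230 × 0.5385.
[S] = 0.124 mM.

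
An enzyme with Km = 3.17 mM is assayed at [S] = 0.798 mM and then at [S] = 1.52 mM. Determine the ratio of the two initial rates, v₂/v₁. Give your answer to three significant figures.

1.61

The fractional saturations are [S]/(Km+[S]) = 0.798/3.968 = 0.2011 and 1.52/4.690 = 0.3241.
v₂/v₁ is just their ratio: 0.3241/0.2011 = 1.61.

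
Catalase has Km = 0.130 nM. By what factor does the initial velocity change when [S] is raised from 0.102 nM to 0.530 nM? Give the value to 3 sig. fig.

Since Vmax cancels, v₂/v₁ = [S]₂(Km+[S]₁) / [S]₁(Km+[S]₂).
= 0.530×(0.130+0.102) / (0.102×(0.130+0.530)) = 0.1230/0.06732 = 1.83.

1.83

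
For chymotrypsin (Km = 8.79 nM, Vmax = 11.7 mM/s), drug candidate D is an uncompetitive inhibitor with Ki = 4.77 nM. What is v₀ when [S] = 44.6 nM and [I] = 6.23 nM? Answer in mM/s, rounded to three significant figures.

4.67 mM/s

α = 1 + [I]/Ki = 1 + 6.23/4.77 = 2.306.
For an uncompetitive inhibitor, both parameters are divided by α, giving Vmax/α and Km/α: Km,app = 3.81 nM, Vmax,app = 5.07 mM/s.
v = Vmax,app·[S]/(Km,app + [S]) = 5.07 × 44.6/(3.81 + 44.6) = 4.67 mM/s.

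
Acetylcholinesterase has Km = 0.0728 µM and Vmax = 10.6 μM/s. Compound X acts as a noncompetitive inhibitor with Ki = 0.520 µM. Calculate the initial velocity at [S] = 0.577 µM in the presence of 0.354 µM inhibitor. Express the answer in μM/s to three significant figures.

5.60 μM/s

α = 1 + [I]/Ki = 1 + 0.354/0.520 = 1.681.
For a noncompetitive inhibitor, Vmax is reduced to Vmax/α while Km is unchanged: Km,app = 0.0728 µM, Vmax,app = 6.31 μM/s.
v = Vmax,app·[S]/(Km,app + [S]) = 6.31 × 0.577/(0.0728 + 0.577) = 5.60 μM/s.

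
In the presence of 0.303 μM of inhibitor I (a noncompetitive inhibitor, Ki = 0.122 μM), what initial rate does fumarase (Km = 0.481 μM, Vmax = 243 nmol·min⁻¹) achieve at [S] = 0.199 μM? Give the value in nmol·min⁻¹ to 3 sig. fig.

20.4 nmol·min⁻¹

With α = 1 + [I]/Ki = 1 + 0.303/0.122 = 3.484, the noncompetitive rate law is v = (Vmax/α)·[S] / (Km + [S]).
v = (243/3.484)×0.199 / (0.481 + 0.199) = 13.88/0.6800 = 20.4 nmol·min⁻¹.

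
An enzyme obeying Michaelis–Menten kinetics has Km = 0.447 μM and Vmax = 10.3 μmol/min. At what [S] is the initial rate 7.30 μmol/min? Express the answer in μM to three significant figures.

1.09 μM

Rearranging v = Vmax[S]/(Km+[S]) gives [S] = Km·v/(Vmax − v).
[S] = 0.447 × 7.30 / (10.3 − 7.30) = 3.263/3.000 = 1.09 μM.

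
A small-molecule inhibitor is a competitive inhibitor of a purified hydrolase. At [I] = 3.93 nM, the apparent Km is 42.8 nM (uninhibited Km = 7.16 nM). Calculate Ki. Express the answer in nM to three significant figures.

Competitive: Km,app = α·Km with α = 1 + [I]/Ki.
α = Km,app/Km = 42.8/7.16 = 5.978.
Ki = [I]/(α − 1) = 3.93/4.978 = 0.790 nM.

0.790 nM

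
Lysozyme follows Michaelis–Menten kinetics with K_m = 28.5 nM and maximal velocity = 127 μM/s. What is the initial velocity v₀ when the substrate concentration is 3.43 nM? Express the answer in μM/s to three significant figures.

13.6 μM/s

v = Vmax·[S]/(Km + [S]) = 127 × 3.43 / (28.5 + 3.43)
  = 435.6 / 31.93 = 13.6 μM/s.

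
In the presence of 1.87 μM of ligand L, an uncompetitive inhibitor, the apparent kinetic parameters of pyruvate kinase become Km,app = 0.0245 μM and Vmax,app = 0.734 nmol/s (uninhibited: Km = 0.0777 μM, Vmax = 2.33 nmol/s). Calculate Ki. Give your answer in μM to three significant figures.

Uncompetitive: Vmax,app = Vmax/α (and Km,app = Km/α) with α = 1 + [I]/Ki.
α = Vmax/Vmax,app = 2.33/0.734 = 3.174.
Since α = 1 + [I]/Ki, [I]/Ki = 3.174 − 1 = 2.174 and Ki = 1.87/2.174 = 0.860 μM.

0.860 μM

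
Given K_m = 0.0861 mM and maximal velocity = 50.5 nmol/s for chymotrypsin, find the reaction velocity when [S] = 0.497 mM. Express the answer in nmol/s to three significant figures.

[S]/(Km+[S]) = 0.497/0.5831 = 0.8523, the fractional saturation.
v = 0.8523 × Vmax = 0.8523 × 50.5 = 43.0 nmol/s.

43.0 nmol/s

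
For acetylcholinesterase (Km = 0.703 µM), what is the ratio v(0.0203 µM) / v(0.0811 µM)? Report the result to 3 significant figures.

Since Vmax cancels, v₂/v₁ = [S]₂(Km+[S]₁) / [S]₁(Km+[S]₂).
= 0.0203×(0.703+0.0811) / (0.0811×(0.703+0.0203)) = 0.01592/0.05866 = 0.271.

0.271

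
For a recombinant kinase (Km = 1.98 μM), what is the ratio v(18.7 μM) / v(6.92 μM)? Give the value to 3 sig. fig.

1.16

The fractional saturations are [S]/(Km+[S]) = 6.92/8.900 = 0.7775 and 18.7/20.68 = 0.9043.
v₂/v₁ is just their ratio: 0.9043/0.7775 = 1.16.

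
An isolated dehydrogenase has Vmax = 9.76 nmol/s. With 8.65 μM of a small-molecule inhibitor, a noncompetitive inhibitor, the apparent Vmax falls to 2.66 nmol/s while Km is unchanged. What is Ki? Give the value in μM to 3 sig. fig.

Noncompetitive: Vmax,app = Vmax/α with α = 1 + [I]/Ki.
α = Vmax/Vmax,app = 9.76/2.66 = 3.669.
Ki = [I]/(α − 1) = 8.65/2.669 = 3.24 μM.

3.24 μM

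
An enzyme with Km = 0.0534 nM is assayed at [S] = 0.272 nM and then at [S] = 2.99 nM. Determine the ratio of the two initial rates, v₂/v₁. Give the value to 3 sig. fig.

1.18

Since Vmax cancels, v₂/v₁ = [S]₂(Km+[S]₁) / [S]₁(Km+[S]₂).
= 2.99×(0.0534+0.272) / (0.272×(0.0534+2.99)) = 0.9729/0.8278 = 1.18.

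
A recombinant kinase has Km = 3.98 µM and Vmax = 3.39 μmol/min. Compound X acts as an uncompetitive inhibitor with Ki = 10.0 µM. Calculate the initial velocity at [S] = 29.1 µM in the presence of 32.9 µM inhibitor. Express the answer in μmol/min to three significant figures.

With α = 1 + [I]/Ki = 1 + 32.9/10.0 = 4.290, the uncompetitive rate law is v = (Vmax/α)·[S] / (Km/α + [S]).
v = (3.39/4.290)×29.1 / (3.98/4.290 + 29.1) = 23.00/30.03 = 0.766 μmol/min.

0.766 μmol/min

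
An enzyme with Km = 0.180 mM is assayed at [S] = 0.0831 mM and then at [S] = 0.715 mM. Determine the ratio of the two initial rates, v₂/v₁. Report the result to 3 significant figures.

Since Vmax cancels, v₂/v₁ = [S]₂(Km+[S]₁) / [S]₁(Km+[S]₂).
= 0.715×(0.180+0.0831) / (0.0831×(0.180+0.715)) = 0.1881/0.07437 = 2.53.

2.53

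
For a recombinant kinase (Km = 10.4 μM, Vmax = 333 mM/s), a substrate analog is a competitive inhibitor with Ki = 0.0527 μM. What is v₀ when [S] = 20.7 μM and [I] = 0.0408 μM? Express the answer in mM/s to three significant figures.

With α = 1 + [I]/Ki = 1 + 0.0408/0.0527 = 1.774, the competitive rate law is v = Vmax[S] / (αKm + [S]).
v = 333×20.7 / (1.774×10.4 + 20.7) = 6893/39.15 = 176 mM/s.

176 mM/s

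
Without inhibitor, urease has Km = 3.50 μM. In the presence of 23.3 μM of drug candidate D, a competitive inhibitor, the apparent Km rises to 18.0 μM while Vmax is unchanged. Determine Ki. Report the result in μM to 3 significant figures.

5.62 μM

Competitive: Km,app = α·Km with α = 1 + [I]/Ki.
α = Km,app/Km = 18.0/3.50 = 5.143.
Since α = 1 + [I]/Ki, [I]/Ki = 5.143 − 1 = 4.143 and Ki = 23.3/4.143 = 5.62 μM.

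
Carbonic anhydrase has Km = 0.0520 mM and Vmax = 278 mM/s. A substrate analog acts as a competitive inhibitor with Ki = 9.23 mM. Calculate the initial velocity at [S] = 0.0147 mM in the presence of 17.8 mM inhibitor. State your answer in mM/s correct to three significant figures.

α = 1 + [I]/Ki = 1 + 17.8/9.23 = 2.928.
For a competitive inhibitor, Vmax is unchanged and the apparent Km becomes α·Km: Km,app = 0.152 mM, Vmax,app = 278 mM/s.
v = Vmax,app·[S]/(Km,app + [S]) = 278 × 0.0147/(0.152 + 0.0147) = 24.5 mM/s.

24.5 mM/s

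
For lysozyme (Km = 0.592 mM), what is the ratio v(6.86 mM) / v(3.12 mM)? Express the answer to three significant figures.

Since Vmax cancels, v₂/v₁ = [S]₂(Km+[S]₁) / [S]₁(Km+[S]₂).
= 6.86×(0.592+3.12) / (3.12×(0.592+6.86)) = 25.46/23.25 = 1.10.

1.10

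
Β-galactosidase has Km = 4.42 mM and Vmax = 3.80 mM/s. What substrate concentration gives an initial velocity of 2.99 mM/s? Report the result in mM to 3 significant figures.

16.3 mM

The required fractional saturation is v/Vmax = 2.99/3.80 = 0.7868.
Then [S]/(Km+[S]) = 0.7868 ⇒ [S] = 4.42 × 0.7868/(1 − 0.7868) = 16.3 mM.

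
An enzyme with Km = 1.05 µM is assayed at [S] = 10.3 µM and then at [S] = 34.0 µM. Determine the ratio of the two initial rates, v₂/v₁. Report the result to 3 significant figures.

1.07

The fractional saturations are [S]/(Km+[S]) = 10.3/11.35 = 0.9075 and 34.0/35.05 = 0.9700.
v₂/v₁ is just their ratio: 0.9700/0.9075 = 1.07.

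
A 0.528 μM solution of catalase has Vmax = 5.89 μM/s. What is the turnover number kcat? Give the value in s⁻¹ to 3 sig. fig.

11.2 s⁻¹

kcat = Vmax/[E]total = 5.89 μM/s / 0.528 μM = 11.2 s⁻¹.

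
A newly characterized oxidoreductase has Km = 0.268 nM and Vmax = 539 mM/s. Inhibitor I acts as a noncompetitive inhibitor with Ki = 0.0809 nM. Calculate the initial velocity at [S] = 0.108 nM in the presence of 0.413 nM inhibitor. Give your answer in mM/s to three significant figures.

With α = 1 + [I]/Ki = 1 + 0.413/0.0809 = 6.105, the noncompetitive rate law is v = (Vmax/α)·[S] / (Km + [S]).
v = (539/6.105)×0.108 / (0.268 + 0.108) = 9.535/0.3760 = 25.4 mM/s.

25.4 mM/s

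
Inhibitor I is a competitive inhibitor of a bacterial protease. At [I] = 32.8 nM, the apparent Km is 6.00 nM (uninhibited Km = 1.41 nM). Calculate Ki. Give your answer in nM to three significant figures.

Competitive: Km,app = α·Km with α = 1 + [I]/Ki.
α = Km,app/Km = 6.00/1.41 = 4.255.
Since α = 1 + [I]/Ki, [I]/Ki = 4.255 − 1 = 3.255 and Ki = 32.8/3.255 = 10.1 nM.

10.1 nM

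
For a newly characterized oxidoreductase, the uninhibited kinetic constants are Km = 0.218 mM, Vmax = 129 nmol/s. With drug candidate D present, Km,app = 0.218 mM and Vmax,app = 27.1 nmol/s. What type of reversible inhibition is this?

Vmax decreases (129 → 27.1 nmol/s) while Km is unchanged — pure noncompetitive inhibition.

noncompetitive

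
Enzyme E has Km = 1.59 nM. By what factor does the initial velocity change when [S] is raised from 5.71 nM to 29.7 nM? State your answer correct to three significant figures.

Since Vmax cancels, v₂/v₁ = [S]₂(Km+[S]₁) / [S]₁(Km+[S]₂).
= 29.7×(1.59+5.71) / (5.71×(1.59+29.7)) = 216.8/178.7 = 1.21.

1.21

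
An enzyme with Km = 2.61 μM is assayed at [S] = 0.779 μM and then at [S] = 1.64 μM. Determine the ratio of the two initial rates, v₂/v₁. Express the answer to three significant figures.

Since Vmax cancels, v₂/v₁ = [S]₂(Km+[S]₁) / [S]₁(Km+[S]₂).
= 1.64×(2.61+0.779) / (0.779×(2.61+1.64)) = 5.558/3.311 = 1.68.

1.68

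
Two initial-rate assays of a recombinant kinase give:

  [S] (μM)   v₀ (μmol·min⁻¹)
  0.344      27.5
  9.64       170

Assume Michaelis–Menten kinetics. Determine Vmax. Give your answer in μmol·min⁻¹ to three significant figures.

210 μmol·min⁻¹

In reciprocal form, 1/v = (Km/Vmax)·(1/[S]) + 1/Vmax. The two points give (1/[S], 1/v) = (2.907, 0.03636) and (0.1037, 0.005882).
Slope = (0.03636 − 0.005882)/(2.907 − 0.1037) = 0.01087; intercept = 0.03636 − 0.01087×2.907 = 0.004754.
Vmax = 1/intercept = 210 μmol·min⁻¹; Km = slope × Vmax = 0.01087 × 210 = 2.29 μM.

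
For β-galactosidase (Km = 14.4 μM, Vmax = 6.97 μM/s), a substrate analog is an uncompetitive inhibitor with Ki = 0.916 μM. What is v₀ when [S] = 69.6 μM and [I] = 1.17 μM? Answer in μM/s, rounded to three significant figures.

With α = 1 + [I]/Ki = 1 + 1.17/0.916 = 2.277, the uncompetitive rate law is v = (Vmax/α)·[S] / (Km/α + [S]).
v = (6.97/2.277)×69.6 / (14.4/2.277 + 69.6) = 213.0/75.92 = 2.81 μM/s.

2.81 μM/s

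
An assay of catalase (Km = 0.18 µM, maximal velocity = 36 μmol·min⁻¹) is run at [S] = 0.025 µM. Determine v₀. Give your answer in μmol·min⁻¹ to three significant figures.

4.39 μmol·min⁻¹

v = Vmax·[S]/(Km + [S]) = 36 × 0.025 / (0.18 + 0.025)
  = 0.9000 / 0.2050 = 4.39 μmol·min⁻¹.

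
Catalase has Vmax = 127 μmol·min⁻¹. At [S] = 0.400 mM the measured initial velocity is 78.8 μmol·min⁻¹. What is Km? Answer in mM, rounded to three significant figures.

From v = Vmax[S]/(Km+[S]), Km = [S](Vmax − v)/v.
Km = 0.400 × (127 − 78.8) / 78.8 = 19.28/78.8 = 0.245 mM.

0.245 mM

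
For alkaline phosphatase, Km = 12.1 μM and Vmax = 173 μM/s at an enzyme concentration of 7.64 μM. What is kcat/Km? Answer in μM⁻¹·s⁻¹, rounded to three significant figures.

1.87 μM⁻¹·s⁻¹

kcat = Vmax/[E]total = 173/7.64 = 22.6 s⁻¹.
kcat/Km = 22.6/12.1 = 1.87 μM⁻¹·s⁻¹.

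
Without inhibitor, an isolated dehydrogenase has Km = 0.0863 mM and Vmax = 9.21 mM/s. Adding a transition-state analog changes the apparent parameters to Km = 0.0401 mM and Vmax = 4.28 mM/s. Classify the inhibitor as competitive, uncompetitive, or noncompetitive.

Both Km and Vmax decrease by the same factor (~2.15-fold) — characteristic of uncompetitive inhibition.

uncompetitive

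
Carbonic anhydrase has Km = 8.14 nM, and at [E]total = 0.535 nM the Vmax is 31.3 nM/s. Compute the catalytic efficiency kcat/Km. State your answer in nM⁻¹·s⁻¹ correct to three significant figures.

kcat = Vmax/[E]total = 31.3/0.535 = 58.5 s⁻¹.
kcat/Km = 58.5/8.14 = 7.19 nM⁻¹·s⁻¹.

7.19 nM⁻¹·s⁻¹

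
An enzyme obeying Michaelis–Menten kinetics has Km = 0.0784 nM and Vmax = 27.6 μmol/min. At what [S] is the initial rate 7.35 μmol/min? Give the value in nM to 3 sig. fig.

0.0285 nM

The required fractional saturation is v/Vmax = 7.35/27.6 = 0.2663.
Then [S]/(Km+[S]) = 0.2663 ⇒ [S] = 0.0784 × 0.2663/(1 − 0.2663) = 0.0285 nM.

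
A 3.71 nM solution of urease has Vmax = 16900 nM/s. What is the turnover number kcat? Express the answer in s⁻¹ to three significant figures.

4560 s⁻¹

kcat = Vmax/[E]total = 16900 nM/s / 3.71 nM = 4560 s⁻¹.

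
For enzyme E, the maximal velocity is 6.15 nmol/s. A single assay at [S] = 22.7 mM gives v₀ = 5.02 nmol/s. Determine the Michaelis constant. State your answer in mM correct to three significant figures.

5.11 mM

From v = Vmax[S]/(Km+[S]), Km = [S](Vmax − v)/v.
Km = 22.7 × (6.15 − 5.02) / 5.02 = 25.65/5.02 = 5.11 mM.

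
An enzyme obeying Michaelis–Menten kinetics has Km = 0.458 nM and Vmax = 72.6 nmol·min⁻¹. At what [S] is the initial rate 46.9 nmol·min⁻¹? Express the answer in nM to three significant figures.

The required fractional saturation is v/Vmax = 46.9/72.6 = 0.6460.
Then [S]/(Km+[S]) = 0.6460 ⇒ [S] = 0.458 × 0.6460/(1 − 0.6460) = 0.836 nM.

0.836 nM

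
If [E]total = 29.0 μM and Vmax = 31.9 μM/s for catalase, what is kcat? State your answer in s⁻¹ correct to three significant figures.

kcat = Vmax/[E]total = 31.9 μM/s / 29.0 μM = 1.10 s⁻¹.

1.10 s⁻¹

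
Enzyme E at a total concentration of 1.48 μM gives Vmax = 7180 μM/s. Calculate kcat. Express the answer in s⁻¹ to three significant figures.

4850 s⁻¹

kcat = Vmax/[E]total = 7180 μM/s / 1.48 μM = 4850 s⁻¹.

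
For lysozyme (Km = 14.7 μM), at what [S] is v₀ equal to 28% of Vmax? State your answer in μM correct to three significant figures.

v/Vmax = [S]/(Km+[S]) = 0.28, so [S] = Km·0.28/(1 − 0.28) = 14.7 × 0.3889.
[S] = 5.72 μM.

5.72 μM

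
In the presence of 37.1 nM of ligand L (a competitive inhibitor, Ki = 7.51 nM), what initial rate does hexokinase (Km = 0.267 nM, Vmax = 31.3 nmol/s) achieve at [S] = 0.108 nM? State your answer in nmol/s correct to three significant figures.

With α = 1 + [I]/Ki = 1 + 37.1/7.51 = 5.940, the competitive rate law is v = Vmax[S] / (αKm + [S]).
v = 31.3×0.108 / (5.940×0.267 + 0.108) = 3.380/1.694 = 2.00 nmol/s.

2.00 nmol/s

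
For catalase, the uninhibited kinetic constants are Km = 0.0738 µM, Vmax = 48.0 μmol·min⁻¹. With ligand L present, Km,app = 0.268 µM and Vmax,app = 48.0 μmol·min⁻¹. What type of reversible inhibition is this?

competitive

Km increases (0.0738 → 0.268 µM) while Vmax is unchanged — the hallmark of competitive inhibition.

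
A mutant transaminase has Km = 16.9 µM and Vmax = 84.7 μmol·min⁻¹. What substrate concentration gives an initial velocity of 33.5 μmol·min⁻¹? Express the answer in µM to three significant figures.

The required fractional saturation is v/Vmax = 33.5/84.7 = 0.3955.
Then [S]/(Km+[S]) = 0.3955 ⇒ [S] = 16.9 × 0.3955/(1 − 0.3955) = 11.1 µM.

11.1 µM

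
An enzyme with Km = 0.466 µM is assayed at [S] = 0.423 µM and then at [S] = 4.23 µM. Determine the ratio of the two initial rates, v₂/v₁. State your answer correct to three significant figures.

1.89

Since Vmax cancels, v₂/v₁ = [S]₂(Km+[S]₁) / [S]₁(Km+[S]₂).
= 4.23×(0.466+0.423) / (0.423×(0.466+4.23)) = 3.760/1.986 = 1.89.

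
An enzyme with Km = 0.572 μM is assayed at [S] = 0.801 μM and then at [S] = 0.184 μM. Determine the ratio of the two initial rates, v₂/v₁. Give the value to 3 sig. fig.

Since Vmax cancels, v₂/v₁ = [S]₂(Km+[S]₁) / [S]₁(Km+[S]₂).
= 0.184×(0.572+0.801) / (0.801×(0.572+0.184)) = 0.2526/0.6056 = 0.417.

0.417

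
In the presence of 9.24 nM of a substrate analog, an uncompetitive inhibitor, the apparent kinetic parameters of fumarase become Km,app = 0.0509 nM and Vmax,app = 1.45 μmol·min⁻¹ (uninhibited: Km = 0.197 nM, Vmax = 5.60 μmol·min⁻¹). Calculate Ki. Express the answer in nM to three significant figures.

3.23 nM

Uncompetitive: Vmax,app = Vmax/α (and Km,app = Km/α) with α = 1 + [I]/Ki.
α = Vmax/Vmax,app = 5.60/1.45 = 3.862.
Since α = 1 + [I]/Ki, [I]/Ki = 3.862 − 1 = 2.862 and Ki = 9.24/2.862 = 3.23 nM.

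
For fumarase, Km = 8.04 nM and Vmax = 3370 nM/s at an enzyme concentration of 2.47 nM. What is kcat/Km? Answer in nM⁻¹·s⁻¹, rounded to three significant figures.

170 nM⁻¹·s⁻¹

kcat = Vmax/[E]total = 3370/2.47 = 1360 s⁻¹.
kcat/Km = 1360/8.04 = 170 nM⁻¹·s⁻¹.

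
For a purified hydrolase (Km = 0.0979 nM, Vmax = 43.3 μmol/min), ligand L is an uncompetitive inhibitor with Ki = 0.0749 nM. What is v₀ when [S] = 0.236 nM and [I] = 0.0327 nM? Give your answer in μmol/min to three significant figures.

23.4 μmol/min

With α = 1 + [I]/Ki = 1 + 0.0327/0.0749 = 1.437, the uncompetitive rate law is v = (Vmax/α)·[S] / (Km/α + [S]).
v = (43.3/1.437)×0.236 / (0.0979/1.437 + 0.236) = 7.113/0.3041 = 23.4 μmol/min.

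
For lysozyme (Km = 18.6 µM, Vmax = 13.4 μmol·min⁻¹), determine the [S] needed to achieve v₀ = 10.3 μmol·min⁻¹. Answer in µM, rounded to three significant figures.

61.8 µM

Rearranging v = Vmax[S]/(Km+[S]) gives [S] = Km·v/(Vmax − v).
[S] = 18.6 × 10.3 / (13.4 − 10.3) = 191.6/3.100 = 61.8 µM.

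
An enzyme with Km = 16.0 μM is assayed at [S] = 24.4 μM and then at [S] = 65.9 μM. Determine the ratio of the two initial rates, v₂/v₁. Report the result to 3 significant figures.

Since Vmax cancels, v₂/v₁ = [S]₂(Km+[S]₁) / [S]₁(Km+[S]₂).
= 65.9×(16.0+24.4) / (24.4×(16.0+65.9)) = 2662/1998 = 1.33.

1.33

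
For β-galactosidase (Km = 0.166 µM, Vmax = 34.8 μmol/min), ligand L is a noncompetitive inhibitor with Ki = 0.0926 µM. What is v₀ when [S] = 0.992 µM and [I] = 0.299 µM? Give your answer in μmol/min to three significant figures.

7.05 μmol/min

α = 1 + [I]/Ki = 1 + 0.299/0.0926 = 4.229.
For a noncompetitive inhibitor, Vmax is reduced to Vmax/α while Km is unchanged: Km,app = 0.166 µM, Vmax,app = 8.23 μmol/min.
v = Vmax,app·[S]/(Km,app + [S]) = 8.23 × 0.992/(0.166 + 0.992) = 7.05 μmol/min.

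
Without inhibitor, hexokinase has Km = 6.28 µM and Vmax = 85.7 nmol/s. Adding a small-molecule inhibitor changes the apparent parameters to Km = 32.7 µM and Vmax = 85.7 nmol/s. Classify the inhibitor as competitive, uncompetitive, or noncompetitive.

Km increases (6.28 → 32.7 µM) while Vmax is unchanged — the hallmark of competitive inhibition.

competitive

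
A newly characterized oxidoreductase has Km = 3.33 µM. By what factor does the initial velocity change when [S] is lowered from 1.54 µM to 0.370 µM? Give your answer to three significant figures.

Since Vmax cancels, v₂/v₁ = [S]₂(Km+[S]₁) / [S]₁(Km+[S]₂).
= 0.370×(3.33+1.54) / (1.54×(3.33+0.370)) = 1.802/5.698 = 0.316.

0.316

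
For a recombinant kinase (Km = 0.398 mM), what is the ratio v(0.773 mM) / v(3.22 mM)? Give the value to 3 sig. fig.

Since Vmax cancels, v₂/v₁ = [S]₂(Km+[S]₁) / [S]₁(Km+[S]₂).
= 0.773×(0.398+3.22) / (3.22×(0.398+0.773)) = 2.797/3.771 = 0.742.

0.742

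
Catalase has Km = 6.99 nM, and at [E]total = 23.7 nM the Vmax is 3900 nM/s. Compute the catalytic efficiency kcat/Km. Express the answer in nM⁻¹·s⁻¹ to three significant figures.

kcat = Vmax/[E]total = 3900/23.7 = 165 s⁻¹.
kcat/Km = 165/6.99 = 23.5 nM⁻¹·s⁻¹.

23.5 nM⁻¹·s⁻¹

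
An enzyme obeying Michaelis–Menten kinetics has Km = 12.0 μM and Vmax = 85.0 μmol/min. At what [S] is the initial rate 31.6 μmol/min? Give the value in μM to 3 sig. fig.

The required fractional saturation is v/Vmax = 31.6/85.0 = 0.3718.
Then [S]/(Km+[S]) = 0.3718 ⇒ [S] = 12.0 × 0.3718/(1 − 0.3718) = 7.10 μM.

7.10 μM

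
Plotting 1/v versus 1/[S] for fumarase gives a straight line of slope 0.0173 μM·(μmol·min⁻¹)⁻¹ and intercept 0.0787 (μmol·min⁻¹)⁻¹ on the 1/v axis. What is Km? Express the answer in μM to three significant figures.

0.220 μM

y-intercept = 1/Vmax ⇒ Vmax = 12.7 μmol·min⁻¹; slope = Km/Vmax ⇒ Km = slope × Vmax.
Km = 0.0173 × 12.7 = 0.220 μM.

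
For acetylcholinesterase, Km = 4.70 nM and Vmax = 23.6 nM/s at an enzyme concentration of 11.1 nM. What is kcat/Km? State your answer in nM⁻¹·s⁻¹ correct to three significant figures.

kcat = Vmax/[E]total = 23.6/11.1 = 2.13 s⁻¹.
kcat/Km = 2.13/4.70 = 0.452 nM⁻¹·s⁻¹.

0.452 nM⁻¹·s⁻¹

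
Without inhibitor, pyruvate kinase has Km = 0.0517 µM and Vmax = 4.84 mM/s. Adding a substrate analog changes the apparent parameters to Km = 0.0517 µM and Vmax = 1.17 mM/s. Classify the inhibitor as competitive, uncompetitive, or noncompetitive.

noncompetitive

Vmax decreases (4.84 → 1.17 mM/s) while Km is unchanged — pure noncompetitive inhibition.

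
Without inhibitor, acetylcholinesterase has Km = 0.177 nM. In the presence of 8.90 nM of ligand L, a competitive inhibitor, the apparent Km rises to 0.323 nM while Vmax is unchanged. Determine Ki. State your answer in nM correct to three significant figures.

10.8 nM

Competitive: Km,app = α·Km with α = 1 + [I]/Ki.
α = Km,app/Km = 0.323/0.177 = 1.825.
Since α = 1 + [I]/Ki, [I]/Ki = 1.825 − 1 = 0.8249 and Ki = 8.90/0.8249 = 10.8 nM.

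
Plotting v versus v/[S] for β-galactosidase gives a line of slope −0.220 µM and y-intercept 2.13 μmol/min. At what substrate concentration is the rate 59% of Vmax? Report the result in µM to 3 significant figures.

The Eadie–Hofstee slope gives Km = 0.220 µM (slope = −Km).
v/Vmax = [S]/(Km+[S]) = 0.59 ⇒ [S] = Km·0.59/(1−0.59) = 0.220 × 1.439 = 0.317 µM.

0.317 µM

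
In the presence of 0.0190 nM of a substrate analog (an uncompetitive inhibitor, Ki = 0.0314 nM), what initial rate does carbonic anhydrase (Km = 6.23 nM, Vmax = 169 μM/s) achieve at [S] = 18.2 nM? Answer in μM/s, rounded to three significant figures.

86.8 μM/s

With α = 1 + [I]/Ki = 1 + 0.0190/0.0314 = 1.605, the uncompetitive rate law is v = (Vmax/α)·[S] / (Km/α + [S]).
v = (169/1.605)×18.2 / (6.23/1.605 + 18.2) = 1916/22.08 = 86.8 μM/s.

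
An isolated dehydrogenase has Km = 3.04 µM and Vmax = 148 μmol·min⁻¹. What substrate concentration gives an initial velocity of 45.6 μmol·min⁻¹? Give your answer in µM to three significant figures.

1.35 µM

Rearranging v = Vmax[S]/(Km+[S]) gives [S] = Km·v/(Vmax − v).
[S] = 3.04 × 45.6 / (148 − 45.6) = 138.6/102.4 = 1.35 µM.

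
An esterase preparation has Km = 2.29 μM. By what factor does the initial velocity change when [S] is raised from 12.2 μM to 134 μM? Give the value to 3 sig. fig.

1.17

Since Vmax cancels, v₂/v₁ = [S]₂(Km+[S]₁) / [S]₁(Km+[S]₂).
= 134×(2.29+12.2) / (12.2×(2.29+134)) = 1942/1663 = 1.17.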